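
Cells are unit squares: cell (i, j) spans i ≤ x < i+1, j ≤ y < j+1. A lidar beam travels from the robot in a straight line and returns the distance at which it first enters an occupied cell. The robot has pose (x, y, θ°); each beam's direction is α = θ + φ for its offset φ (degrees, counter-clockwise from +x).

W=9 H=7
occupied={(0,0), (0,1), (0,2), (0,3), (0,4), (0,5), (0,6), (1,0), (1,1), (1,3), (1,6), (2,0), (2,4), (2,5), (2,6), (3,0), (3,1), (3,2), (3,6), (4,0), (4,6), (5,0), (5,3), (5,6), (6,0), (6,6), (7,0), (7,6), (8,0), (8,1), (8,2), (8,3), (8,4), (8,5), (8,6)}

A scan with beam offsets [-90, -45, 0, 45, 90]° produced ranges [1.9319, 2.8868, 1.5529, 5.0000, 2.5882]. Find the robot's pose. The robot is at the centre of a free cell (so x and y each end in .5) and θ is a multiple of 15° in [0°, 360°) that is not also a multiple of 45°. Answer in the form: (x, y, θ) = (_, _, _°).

(x, y, θ) = (5.5, 5.5, 255°)

Candidates: 28 free-cell centres × 16 headings = 448 poses. Raycast each; keep the one whose scan matches to 4 dp.
  (1.5, 2.5, 105°): beam 1 = 1.5529 ≠ 1.9319 ✗
  (4.5, 5.5, 105°): beam 2 = 0.5774 ≠ 2.8868 ✗
  (1.5, 5.5, 195°): beam 1 = 0.5176 ≠ 1.9319 ✗
  …
  (5.5, 5.5, 255°): r_1=1.9319, r_2=2.8868, r_3=1.5529, r_4=5.0000, r_5=2.5882 — all match ✓
Unique over the lattice → pose = (5.5, 5.5, 255°).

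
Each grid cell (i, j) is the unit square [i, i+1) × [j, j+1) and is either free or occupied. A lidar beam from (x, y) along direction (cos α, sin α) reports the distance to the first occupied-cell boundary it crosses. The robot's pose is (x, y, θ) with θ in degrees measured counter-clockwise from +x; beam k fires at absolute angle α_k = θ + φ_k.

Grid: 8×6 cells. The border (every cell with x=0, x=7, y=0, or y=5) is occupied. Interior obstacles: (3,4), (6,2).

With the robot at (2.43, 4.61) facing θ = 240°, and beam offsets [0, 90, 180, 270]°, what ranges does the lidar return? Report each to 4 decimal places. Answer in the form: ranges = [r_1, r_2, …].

ranges = [2.8600, 0.6582, 0.4503, 0.7800]

beam 1: φ=0°, α=240°
  cosα=-0.5000 sinα=-0.8660 | (2,4) | tMaxX 0.8600 tMaxY 0.7044 | tΔX 2.0000 tΔY 1.1547
    t=0.7044 [y] (2,3)
    t=0.8600 [x] (1,3)
    t=1.8591 [y] (1,2)
    t=2.8600 [x] (0,2) — stop
  → r_1 = 2.8600
beam 2: φ=90°, α=330°
  cosα=0.8660 sinα=-0.5000 | (2,4) | tMaxX 0.6582 tMaxY 1.2200 | tΔX 1.1547 tΔY 2.0000
    t=0.6582 [x] (3,4) — stop
  → r_2 = 0.6582
beam 3: φ=180°, α=60°
  cosα=0.5000 sinα=0.8660 | (2,4) | tMaxX 1.1400 tMaxY 0.4503 | tΔX 2.0000 tΔY 1.1547
    t=0.4503 [y] (2,5) — stop
  → r_3 = 0.4503
beam 4: φ=270°, α=150°
  cosα=-0.8660 sinα=0.5000 | (2,4) | tMaxX 0.4965 tMaxY 0.7800 | tΔX 1.1547 tΔY 2.0000
    t=0.4965 [x] (1,4)
    t=0.7800 [y] (1,5) — stop
  → r_4 = 0.7800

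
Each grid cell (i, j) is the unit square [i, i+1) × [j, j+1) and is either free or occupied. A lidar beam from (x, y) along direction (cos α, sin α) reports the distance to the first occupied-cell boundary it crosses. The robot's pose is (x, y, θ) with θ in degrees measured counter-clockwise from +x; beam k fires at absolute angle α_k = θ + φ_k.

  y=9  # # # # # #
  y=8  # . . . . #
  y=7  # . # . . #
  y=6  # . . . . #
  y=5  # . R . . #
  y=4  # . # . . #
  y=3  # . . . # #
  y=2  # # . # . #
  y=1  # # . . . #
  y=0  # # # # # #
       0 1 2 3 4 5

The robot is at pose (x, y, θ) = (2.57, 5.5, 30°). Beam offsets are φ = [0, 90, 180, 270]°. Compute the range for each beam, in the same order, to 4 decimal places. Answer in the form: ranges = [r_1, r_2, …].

ranges = [2.8059, 3.1400, 1.8129, 0.5774]

beam 1: φ=0°, α=30°
  d=(0.8660,0.5000)  start (2,5)  tX=0.4965 tY=1.0000  stride 1/|dx|=1.1547 1/|dy|=2.0000
    cross x-line → (3,5), t=0.4965
    cross y-line → (3,6), t=1.0000
    cross x-line → (4,6), t=1.6512
    cross x-line → (5,6), t=2.8059 (wall)
  → r_1 = 2.8059
beam 2: φ=90°, α=120°
  d=(-0.5000,0.8660)  start (2,5)  tX=1.1400 tY=0.5774  stride 1/|dx|=2.0000 1/|dy|=1.1547
    cross y-line → (2,6), t=0.5774
    cross x-line → (1,6), t=1.1400
    cross y-line → (1,7), t=1.7321
    cross y-line → (1,8), t=2.8868
    cross x-line → (0,8), t=3.1400 (wall)
  → r_2 = 3.1400
beam 3: φ=180°, α=210°
  d=(-0.8660,-0.5000)  start (2,5)  tX=0.6582 tY=1.0000  stride 1/|dx|=1.1547 1/|dy|=2.0000
    cross x-line → (1,5), t=0.6582
    cross y-line → (1,4), t=1.0000
    cross x-line → (0,4), t=1.8129 (wall)
  → r_3 = 1.8129
beam 4: φ=270°, α=300°
  d=(0.5000,-0.8660)  start (2,5)  tX=0.8600 tY=0.5774  stride 1/|dx|=2.0000 1/|dy|=1.1547
    cross y-line → (2,4), t=0.5774 (wall)
  → r_4 = 0.5774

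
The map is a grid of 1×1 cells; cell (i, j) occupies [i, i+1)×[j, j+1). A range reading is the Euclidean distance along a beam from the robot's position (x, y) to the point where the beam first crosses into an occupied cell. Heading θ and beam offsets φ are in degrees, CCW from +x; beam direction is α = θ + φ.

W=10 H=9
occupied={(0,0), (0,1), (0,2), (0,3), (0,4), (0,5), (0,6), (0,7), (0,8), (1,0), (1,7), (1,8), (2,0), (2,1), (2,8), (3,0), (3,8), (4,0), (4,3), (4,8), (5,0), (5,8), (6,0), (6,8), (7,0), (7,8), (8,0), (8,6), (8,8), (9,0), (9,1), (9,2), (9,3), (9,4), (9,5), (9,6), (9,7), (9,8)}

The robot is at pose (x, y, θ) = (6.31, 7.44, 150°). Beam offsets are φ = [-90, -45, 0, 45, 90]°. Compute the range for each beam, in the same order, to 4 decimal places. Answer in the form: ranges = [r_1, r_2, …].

ranges = [0.6466, 0.5798, 1.1200, 5.4973, 3.9722]

beam 1: φ=-90°, α=60°
  cosα=0.5000 sinα=0.8660 | (6,7) | tMaxX 1.3800 tMaxY 0.6466 | tΔX 2.0000 tΔY 1.1547
    t=0.6466 [y] (6,8) — stop
  → r_1 = 0.6466
beam 2: φ=-45°, α=105°
  cosα=-0.2588 sinα=0.9659 | (6,7) | tMaxX 1.1977 tMaxY 0.5798 | tΔX 3.8637 tΔY 1.0353
    t=0.5798 [y] (6,8) — stop
  → r_2 = 0.5798
beam 3: φ=0°, α=150°
  cosα=-0.8660 sinα=0.5000 | (6,7) | tMaxX 0.3580 tMaxY 1.1200 | tΔX 1.1547 tΔY 2.0000
    t=0.3580 [x] (5,7)
    t=1.1200 [y] (5,8) — stop
  → r_3 = 1.1200
beam 4: φ=45°, α=195°
  cosα=-0.9659 sinα=-0.2588 | (6,7) | tMaxX 0.3209 tMaxY 1.7000 | tΔX 1.0353 tΔY 3.8637
    t=0.3209 [x] (5,7)
    t=1.3562 [x] (4,7)
    t=1.7000 [y] (4,6)
    t=2.3915 [x] (3,6)
    t=3.4268 [x] (2,6)
    t=4.4620 [x] (1,6)
    t=5.4973 [x] (0,6) — stop
  → r_4 = 5.4973
beam 5: φ=90°, α=240°
  cosα=-0.5000 sinα=-0.8660 | (6,7) | tMaxX 0.6200 tMaxY 0.5081 | tΔX 2.0000 tΔY 1.1547
    t=0.5081 [y] (6,6)
    t=0.6200 [x] (5,6)
    t=1.6628 [y] (5,5)
    t=2.6200 [x] (4,5)
    t=2.8175 [y] (4,4)
    t=3.9722 [y] (4,3) — stop
  → r_5 = 3.9722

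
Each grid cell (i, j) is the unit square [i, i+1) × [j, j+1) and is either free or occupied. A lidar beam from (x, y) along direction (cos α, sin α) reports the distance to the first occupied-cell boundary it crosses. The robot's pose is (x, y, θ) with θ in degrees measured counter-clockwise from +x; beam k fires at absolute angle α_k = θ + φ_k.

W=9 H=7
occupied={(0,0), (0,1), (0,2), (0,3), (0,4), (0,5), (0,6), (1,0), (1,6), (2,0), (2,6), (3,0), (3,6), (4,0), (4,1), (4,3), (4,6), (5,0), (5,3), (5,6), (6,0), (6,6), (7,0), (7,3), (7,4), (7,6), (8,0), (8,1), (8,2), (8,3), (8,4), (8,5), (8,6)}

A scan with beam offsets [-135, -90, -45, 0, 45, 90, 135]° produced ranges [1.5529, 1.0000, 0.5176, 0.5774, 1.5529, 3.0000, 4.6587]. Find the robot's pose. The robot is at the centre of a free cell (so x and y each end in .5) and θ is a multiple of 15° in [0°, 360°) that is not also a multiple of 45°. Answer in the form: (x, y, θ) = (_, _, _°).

(x, y, θ) = (2.5, 1.5, 300°)

The pose lattice has 30·16 = 480 candidates. Test each by forward raycasting.
  (2.5, 3.5, 195°): beam 1 = 2.8868 ≠ 1.5529 ✗
  (3.5, 3.5, 240°): beam 1 = 2.5882 ≠ 1.5529 ✗
  (6.5, 5.5, 75°): beam 1 = 1.0000 ≠ 1.5529 ✗
  (3.5, 3.5, 165°): beam 1 = 0.5774 ≠ 1.5529 ✗
  …
  (2.5, 1.5, 300°): r_1=1.5529, r_2=1.0000, r_3=0.5176, r_4=0.5774, r_5=1.5529, r_6=3.0000, r_7=4.6587 — all match ✓
Unique over the lattice → pose = (2.5, 1.5, 300°).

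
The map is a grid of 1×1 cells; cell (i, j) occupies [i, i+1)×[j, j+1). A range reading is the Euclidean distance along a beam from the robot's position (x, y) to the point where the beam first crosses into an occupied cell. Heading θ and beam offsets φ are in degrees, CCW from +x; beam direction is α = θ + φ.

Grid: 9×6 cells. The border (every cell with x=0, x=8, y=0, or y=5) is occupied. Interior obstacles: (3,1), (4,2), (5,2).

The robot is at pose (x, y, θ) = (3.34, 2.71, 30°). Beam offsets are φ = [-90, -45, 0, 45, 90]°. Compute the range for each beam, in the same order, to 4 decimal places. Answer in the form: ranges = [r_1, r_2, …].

beam 1: φ=-90°, α=300°
  direction (0.5000, -0.8660); cell (3,2); t to first gridline: x 1.3200, y 0.8198 (then +2.0000 / +1.1547)
    (3,1) via y @ 0.8198  # hit
  → r_1 = 0.8198
beam 2: φ=-45°, α=345°
  direction (0.9659, -0.2588); cell (3,2); t to first gridline: x 0.6833, y 2.7432 (then +1.0353 / +3.8637)
    (4,2) via x @ 0.6833  # hit
  → r_2 = 0.6833
beam 3: φ=0°, α=30°
  direction (0.8660, 0.5000); cell (3,2); t to first gridline: x 0.7621, y 0.5800 (then +1.1547 / +2.0000)
    (3,3) via y @ 0.5800
    (4,3) via x @ 0.7621
    (5,3) via x @ 1.9168
    (5,4) via y @ 2.5800
    (6,4) via x @ 3.0715
    (7,4) via x @ 4.2262
    (7,5) via y @ 4.5800  # hit
  → r_3 = 4.5800
beam 4: φ=45°, α=75°
  direction (0.2588, 0.9659); cell (3,2); t to first gridline: x 2.5500, y 0.3002 (then +3.8637 / +1.0353)
    (3,3) via y @ 0.3002
    (3,4) via y @ 1.3355
    (3,5) via y @ 2.3708  # hit
  → r_4 = 2.3708
beam 5: φ=90°, α=120°
  direction (-0.5000, 0.8660); cell (3,2); t to first gridline: x 0.6800, y 0.3349 (then +2.0000 / +1.1547)
    (3,3) via y @ 0.3349
    (2,3) via x @ 0.6800
    (2,4) via y @ 1.4896
    (2,5) via y @ 2.6443  # hit
  → r_5 = 2.6443

ranges = [0.8198, 0.6833, 4.5800, 2.3708, 2.6443]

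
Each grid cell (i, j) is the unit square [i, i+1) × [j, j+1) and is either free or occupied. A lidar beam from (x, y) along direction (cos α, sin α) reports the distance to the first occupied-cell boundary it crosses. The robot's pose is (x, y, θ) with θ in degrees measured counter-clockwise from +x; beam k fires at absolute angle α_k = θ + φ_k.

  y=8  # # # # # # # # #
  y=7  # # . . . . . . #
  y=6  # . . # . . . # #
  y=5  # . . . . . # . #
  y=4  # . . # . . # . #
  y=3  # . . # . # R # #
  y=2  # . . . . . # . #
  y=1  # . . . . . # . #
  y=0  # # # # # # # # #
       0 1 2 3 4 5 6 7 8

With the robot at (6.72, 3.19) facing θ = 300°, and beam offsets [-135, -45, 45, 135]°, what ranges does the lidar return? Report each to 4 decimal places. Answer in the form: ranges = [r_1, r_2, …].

beam 1: φ=-135°, α=165°
  direction (-0.9659, 0.2588); cell (6,3); t to first gridline: x 0.7454, y 3.1296 (then +1.0353 / +3.8637)
    (5,3) via x @ 0.7454  # hit
  → r_1 = 0.7454
beam 2: φ=-45°, α=255°
  direction (-0.2588, -0.9659); cell (6,3); t to first gridline: x 2.7819, y 0.1967 (then +3.8637 / +1.0353)
    (6,2) via y @ 0.1967  # hit
  → r_2 = 0.1967
beam 3: φ=45°, α=345°
  direction (0.9659, -0.2588); cell (6,3); t to first gridline: x 0.2899, y 0.7341 (then +1.0353 / +3.8637)
    (7,3) via x @ 0.2899  # hit
  → r_3 = 0.2899
beam 4: φ=135°, α=75°
  direction (0.2588, 0.9659); cell (6,3); t to first gridline: x 1.0818, y 0.8386 (then +3.8637 / +1.0353)
    (6,4) via y @ 0.8386  # hit
  → r_4 = 0.8386

ranges = [0.7454, 0.1967, 0.2899, 0.8386]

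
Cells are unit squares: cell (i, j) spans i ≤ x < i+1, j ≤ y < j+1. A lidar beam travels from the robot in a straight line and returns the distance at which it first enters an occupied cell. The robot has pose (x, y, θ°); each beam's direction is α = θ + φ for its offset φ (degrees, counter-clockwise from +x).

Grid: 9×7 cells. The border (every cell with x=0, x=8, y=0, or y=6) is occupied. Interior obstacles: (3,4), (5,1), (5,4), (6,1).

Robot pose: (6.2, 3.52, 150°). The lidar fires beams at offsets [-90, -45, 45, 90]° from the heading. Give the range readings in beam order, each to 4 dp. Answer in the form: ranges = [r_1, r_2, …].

ranges = [2.8637, 0.7727, 5.3834, 1.7551]

beam 1: φ=-90°, α=60°
  dir = (cos 60°, sin 60°) = (0.5000, 0.8660); from cell (6,3)
  next x-line at t=1.6000, next y-line at t=0.5543; Δt_x=2.0000, Δt_y=1.1547
    y: enter (6,4) at t=0.5543
    x: enter (7,4) at t=1.6000
    y: enter (7,5) at t=1.7090
    y: enter (7,6) at t=2.8637 ← occupied
  → r_1 = 2.8637
beam 2: φ=-45°, α=105°
  dir = (cos 105°, sin 105°) = (-0.2588, 0.9659); from cell (6,3)
  next x-line at t=0.7727, next y-line at t=0.4969; Δt_x=3.8637, Δt_y=1.0353
    y: enter (6,4) at t=0.4969
    x: enter (5,4) at t=0.7727 ← occupied
  → r_2 = 0.7727
beam 3: φ=45°, α=195°
  dir = (cos 195°, sin 195°) = (-0.9659, -0.2588); from cell (6,3)
  next x-line at t=0.2071, next y-line at t=2.0091; Δt_x=1.0353, Δt_y=3.8637
    x: enter (5,3) at t=0.2071
    x: enter (4,3) at t=1.2423
    y: enter (4,2) at t=2.0091
    x: enter (3,2) at t=2.2776
    x: enter (2,2) at t=3.3129
    x: enter (1,2) at t=4.3482
    x: enter (0,2) at t=5.3834 ← occupied
  → r_3 = 5.3834
beam 4: φ=90°, α=240°
  dir = (cos 240°, sin 240°) = (-0.5000, -0.8660); from cell (6,3)
  next x-line at t=0.4000, next y-line at t=0.6004; Δt_x=2.0000, Δt_y=1.1547
    x: enter (5,3) at t=0.4000
    y: enter (5,2) at t=0.6004
    y: enter (5,1) at t=1.7551 ← occupied
  → r_4 = 1.7551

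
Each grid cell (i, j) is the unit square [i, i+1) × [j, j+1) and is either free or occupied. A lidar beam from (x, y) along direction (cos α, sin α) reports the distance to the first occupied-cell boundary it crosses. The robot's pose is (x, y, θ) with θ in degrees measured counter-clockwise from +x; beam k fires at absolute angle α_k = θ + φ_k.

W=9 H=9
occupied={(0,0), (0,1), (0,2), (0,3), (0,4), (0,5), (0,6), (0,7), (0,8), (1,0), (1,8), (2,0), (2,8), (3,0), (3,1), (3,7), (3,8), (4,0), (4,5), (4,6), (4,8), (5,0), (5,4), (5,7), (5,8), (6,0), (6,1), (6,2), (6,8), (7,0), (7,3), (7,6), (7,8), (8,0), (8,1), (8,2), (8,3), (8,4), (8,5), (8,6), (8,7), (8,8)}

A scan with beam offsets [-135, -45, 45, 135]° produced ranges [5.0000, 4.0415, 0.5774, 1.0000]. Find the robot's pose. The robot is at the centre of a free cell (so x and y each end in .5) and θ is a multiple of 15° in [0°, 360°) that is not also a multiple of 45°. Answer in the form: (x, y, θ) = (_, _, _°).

Candidates: 39 free-cell centres × 16 headings = 624 poses. Raycast each; keep the one whose scan matches to 4 dp.
  (2.5, 4.5, 150°): beam 1 = 1.9319 ≠ 5.0000 ✗
  (4.5, 1.5, 30°): beam 1 = 0.5176 ≠ 5.0000 ✗
  (2.5, 2.5, 165°): beam 1 = 3.0000 ≠ 5.0000 ✗
  …
  (1.5, 3.5, 105°): r_1=5.0000, r_2=4.0415, r_3=0.5774, r_4=1.0000 — all match ✓
Only this pose fits every beam.

(x, y, θ) = (1.5, 3.5, 105°)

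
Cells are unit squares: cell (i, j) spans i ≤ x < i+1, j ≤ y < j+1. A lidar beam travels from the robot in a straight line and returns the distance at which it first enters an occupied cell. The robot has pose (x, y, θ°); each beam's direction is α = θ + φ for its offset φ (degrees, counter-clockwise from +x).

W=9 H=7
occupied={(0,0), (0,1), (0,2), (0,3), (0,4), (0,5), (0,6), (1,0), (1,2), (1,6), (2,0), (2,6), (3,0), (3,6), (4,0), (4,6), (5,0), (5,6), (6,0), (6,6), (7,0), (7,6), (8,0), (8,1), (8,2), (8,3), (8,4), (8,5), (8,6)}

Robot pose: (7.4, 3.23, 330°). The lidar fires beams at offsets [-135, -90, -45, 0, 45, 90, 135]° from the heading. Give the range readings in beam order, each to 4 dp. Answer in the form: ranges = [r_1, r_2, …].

ranges = [6.6258, 2.5750, 2.3087, 0.6928, 0.6212, 1.2000, 2.8677]

beam 1: φ=-135°, α=195°
  direction (-0.9659, -0.2588); cell (7,3); t to first gridline: x 0.4141, y 0.8887 (then +1.0353 / +3.8637)
    (6,3) via x @ 0.4141
    (6,2) via y @ 0.8887
    (5,2) via x @ 1.4494
    (4,2) via x @ 2.4847
    (3,2) via x @ 3.5199
    (2,2) via x @ 4.5552
    (2,1) via y @ 4.7524
    (1,1) via x @ 5.5905
    (0,1) via x @ 6.6258  # hit
  → r_1 = 6.6258
beam 2: φ=-90°, α=240°
  direction (-0.5000, -0.8660); cell (7,3); t to first gridline: x 0.8000, y 0.2656 (then +2.0000 / +1.1547)
    (7,2) via y @ 0.2656
    (6,2) via x @ 0.8000
    (6,1) via y @ 1.4203
    (6,0) via y @ 2.5750  # hit
  → r_2 = 2.5750
beam 3: φ=-45°, α=285°
  direction (0.2588, -0.9659); cell (7,3); t to first gridline: x 2.3182, y 0.2381 (then +3.8637 / +1.0353)
    (7,2) via y @ 0.2381
    (7,1) via y @ 1.2734
    (7,0) via y @ 2.3087  # hit
  → r_3 = 2.3087
beam 4: φ=0°, α=330°
  direction (0.8660, -0.5000); cell (7,3); t to first gridline: x 0.6928, y 0.4600 (then +1.1547 / +2.0000)
    (7,2) via y @ 0.4600
    (8,2) via x @ 0.6928  # hit
  → r_4 = 0.6928
beam 5: φ=45°, α=15°
  direction (0.9659, 0.2588); cell (7,3); t to first gridline: x 0.6212, y 2.9751 (then +1.0353 / +3.8637)
    (8,3) via x @ 0.6212  # hit
  → r_5 = 0.6212
beam 6: φ=90°, α=60°
  direction (0.5000, 0.8660); cell (7,3); t to first gridline: x 1.2000, y 0.8891 (then +2.0000 / +1.1547)
    (7,4) via y @ 0.8891
    (8,4) via x @ 1.2000  # hit
  → r_6 = 1.2000
beam 7: φ=135°, α=105°
  direction (-0.2588, 0.9659); cell (7,3); t to first gridline: x 1.5455, y 0.7972 (then +3.8637 / +1.0353)
    (7,4) via y @ 0.7972
    (6,4) via x @ 1.5455
    (6,5) via y @ 1.8324
    (6,6) via y @ 2.8677  # hit
  → r_7 = 2.8677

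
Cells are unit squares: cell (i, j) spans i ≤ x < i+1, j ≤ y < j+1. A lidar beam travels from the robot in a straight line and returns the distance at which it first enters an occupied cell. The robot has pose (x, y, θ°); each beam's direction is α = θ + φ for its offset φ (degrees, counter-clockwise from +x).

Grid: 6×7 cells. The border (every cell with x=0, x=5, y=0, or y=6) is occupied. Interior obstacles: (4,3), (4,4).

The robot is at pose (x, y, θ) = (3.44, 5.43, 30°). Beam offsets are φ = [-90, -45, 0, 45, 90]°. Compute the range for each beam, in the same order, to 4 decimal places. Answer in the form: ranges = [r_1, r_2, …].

beam 1: φ=-90°, α=300°
  dir = (cos 300°, sin 300°) = (0.5000, -0.8660); from cell (3,5)
  next x-line at t=1.1200, next y-line at t=0.4965; Δt_x=2.0000, Δt_y=1.1547
    y: enter (3,4) at t=0.4965
    x: enter (4,4) at t=1.1200 ← occupied
  → r_1 = 1.1200
beam 2: φ=-45°, α=345°
  dir = (cos 345°, sin 345°) = (0.9659, -0.2588); from cell (3,5)
  next x-line at t=0.5798, next y-line at t=1.6614; Δt_x=1.0353, Δt_y=3.8637
    x: enter (4,5) at t=0.5798
    x: enter (5,5) at t=1.6150 ← occupied
  → r_2 = 1.6150
beam 3: φ=0°, α=30°
  dir = (cos 30°, sin 30°) = (0.8660, 0.5000); from cell (3,5)
  next x-line at t=0.6466, next y-line at t=1.1400; Δt_x=1.1547, Δt_y=2.0000
    x: enter (4,5) at t=0.6466
    y: enter (4,6) at t=1.1400 ← occupied
  → r_3 = 1.1400
beam 4: φ=45°, α=75°
  dir = (cos 75°, sin 75°) = (0.2588, 0.9659); from cell (3,5)
  next x-line at t=2.1637, next y-line at t=0.5901; Δt_x=3.8637, Δt_y=1.0353
    y: enter (3,6) at t=0.5901 ← occupied
  → r_4 = 0.5901
beam 5: φ=90°, α=120°
  dir = (cos 120°, sin 120°) = (-0.5000, 0.8660); from cell (3,5)
  next x-line at t=0.8800, next y-line at t=0.6582; Δt_x=2.0000, Δt_y=1.1547
    y: enter (3,6) at t=0.6582 ← occupied
  → r_5 = 0.6582

ranges = [1.1200, 1.6150, 1.1400, 0.5901, 0.6582]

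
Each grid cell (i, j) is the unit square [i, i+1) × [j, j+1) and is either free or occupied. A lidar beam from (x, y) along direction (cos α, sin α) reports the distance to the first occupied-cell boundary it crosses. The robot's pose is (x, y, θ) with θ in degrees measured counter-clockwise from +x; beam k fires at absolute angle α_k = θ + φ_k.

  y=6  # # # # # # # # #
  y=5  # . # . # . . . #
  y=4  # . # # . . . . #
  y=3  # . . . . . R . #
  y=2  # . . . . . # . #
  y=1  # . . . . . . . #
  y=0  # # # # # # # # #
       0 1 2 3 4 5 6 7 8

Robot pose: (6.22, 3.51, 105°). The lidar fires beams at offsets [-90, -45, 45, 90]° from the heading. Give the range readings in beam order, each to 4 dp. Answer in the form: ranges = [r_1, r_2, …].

ranges = [1.8428, 2.8752, 2.5634, 5.4041]

beam 1: φ=-90°, α=15°
  d=(0.9659,0.2588)  start (6,3)  tX=0.8075 tY=1.8932  stride 1/|dx|=1.0353 1/|dy|=3.8637
    cross x-line → (7,3), t=0.8075
    cross x-line → (8,3), t=1.8428 (wall)
  → r_1 = 1.8428
beam 2: φ=-45°, α=60°
  d=(0.5000,0.8660)  start (6,3)  tX=1.5600 tY=0.5658  stride 1/|dx|=2.0000 1/|dy|=1.1547
    cross y-line → (6,4), t=0.5658
    cross x-line → (7,4), t=1.5600
    cross y-line → (7,5), t=1.7205
    cross y-line → (7,6), t=2.8752 (wall)
  → r_2 = 2.8752
beam 3: φ=45°, α=150°
  d=(-0.8660,0.5000)  start (6,3)  tX=0.2540 tY=0.9800  stride 1/|dx|=1.1547 1/|dy|=2.0000
    cross x-line → (5,3), t=0.2540
    cross y-line → (5,4), t=0.9800
    cross x-line → (4,4), t=1.4087
    cross x-line → (3,4), t=2.5634 (wall)
  → r_3 = 2.5634
beam 4: φ=90°, α=195°
  d=(-0.9659,-0.2588)  start (6,3)  tX=0.2278 tY=1.9705  stride 1/|dx|=1.0353 1/|dy|=3.8637
    cross x-line → (5,3), t=0.2278
    cross x-line → (4,3), t=1.2630
    cross y-line → (4,2), t=1.9705
    cross x-line → (3,2), t=2.2983
    cross x-line → (2,2), t=3.3336
    cross x-line → (1,2), t=4.3689
    cross x-line → (0,2), t=5.4041 (wall)
  → r_4 = 5.4041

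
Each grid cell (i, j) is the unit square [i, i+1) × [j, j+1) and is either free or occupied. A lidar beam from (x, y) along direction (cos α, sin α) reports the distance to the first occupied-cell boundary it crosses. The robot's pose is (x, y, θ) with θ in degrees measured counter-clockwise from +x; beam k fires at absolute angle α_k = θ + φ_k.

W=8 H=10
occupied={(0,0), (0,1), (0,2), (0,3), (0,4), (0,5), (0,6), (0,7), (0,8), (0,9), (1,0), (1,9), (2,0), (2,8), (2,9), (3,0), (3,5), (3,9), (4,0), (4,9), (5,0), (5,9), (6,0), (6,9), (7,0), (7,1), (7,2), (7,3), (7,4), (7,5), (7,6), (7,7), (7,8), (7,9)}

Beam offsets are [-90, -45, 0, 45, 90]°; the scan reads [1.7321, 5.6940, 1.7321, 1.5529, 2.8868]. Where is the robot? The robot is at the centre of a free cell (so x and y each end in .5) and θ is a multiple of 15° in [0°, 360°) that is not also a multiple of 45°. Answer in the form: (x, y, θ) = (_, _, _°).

(x, y, θ) = (2.5, 3.5, 150°)

Candidates: 46 free-cell centres × 16 headings = 736 poses. Raycast each; keep the one whose scan matches to 4 dp.
  (6.5, 8.5, 30°): beam 1 = 1.0000 ≠ 1.7321 ✗
  (1.5, 1.5, 60°): beam 1 = 1.0000 ≠ 1.7321 ✗
  (1.5, 2.5, 75°): beam 1 = 5.6940 ≠ 1.7321 ✗
  …
  (2.5, 3.5, 150°): r_1=1.7321, r_2=5.6940, r_3=1.7321, r_4=1.5529, r_5=2.8868 — all match ✓
Only this pose fits every beam.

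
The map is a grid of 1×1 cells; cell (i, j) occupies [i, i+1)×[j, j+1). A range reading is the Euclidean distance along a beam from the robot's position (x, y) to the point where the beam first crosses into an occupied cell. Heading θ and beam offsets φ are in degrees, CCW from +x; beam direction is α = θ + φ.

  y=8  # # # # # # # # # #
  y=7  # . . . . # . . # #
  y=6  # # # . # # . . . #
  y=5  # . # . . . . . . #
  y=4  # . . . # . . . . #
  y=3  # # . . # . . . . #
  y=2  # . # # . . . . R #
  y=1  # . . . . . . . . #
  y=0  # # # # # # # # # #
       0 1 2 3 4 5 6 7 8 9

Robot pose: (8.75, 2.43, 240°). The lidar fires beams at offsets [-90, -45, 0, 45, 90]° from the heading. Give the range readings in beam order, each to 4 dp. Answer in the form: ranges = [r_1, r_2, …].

ranges = [4.3301, 5.5251, 1.6512, 0.9659, 0.2887]

beam 1: φ=-90°, α=150°
  direction (-0.8660, 0.5000); cell (8,2); t to first gridline: x 0.8660, y 1.1400 (then +1.1547 / +2.0000)
    (7,2) via x @ 0.8660
    (7,3) via y @ 1.1400
    (6,3) via x @ 2.0207
    (6,4) via y @ 3.1400
    (5,4) via x @ 3.1754
    (4,4) via x @ 4.3301  # hit
  → r_1 = 4.3301
beam 2: φ=-45°, α=195°
  direction (-0.9659, -0.2588); cell (8,2); t to first gridline: x 0.7765, y 1.6614 (then +1.0353 / +3.8637)
    (7,2) via x @ 0.7765
    (7,1) via y @ 1.6614
    (6,1) via x @ 1.8117
    (5,1) via x @ 2.8470
    (4,1) via x @ 3.8823
    (3,1) via x @ 4.9176
    (3,0) via y @ 5.5251  # hit
  → r_2 = 5.5251
beam 3: φ=0°, α=240°
  direction (-0.5000, -0.8660); cell (8,2); t to first gridline: x 1.5000, y 0.4965 (then +2.0000 / +1.1547)
    (8,1) via y @ 0.4965
    (7,1) via x @ 1.5000
    (7,0) via y @ 1.6512  # hit
  → r_3 = 1.6512
beam 4: φ=45°, α=285°
  direction (0.2588, -0.9659); cell (8,2); t to first gridline: x 0.9659, y 0.4452 (then +3.8637 / +1.0353)
    (8,1) via y @ 0.4452
    (9,1) via x @ 0.9659  # hit
  → r_4 = 0.9659
beam 5: φ=90°, α=330°
  direction (0.8660, -0.5000); cell (8,2); t to first gridline: x 0.2887, y 0.8600 (then +1.1547 / +2.0000)
    (9,2) via x @ 0.2887  # hit
  → r_5 = 0.2887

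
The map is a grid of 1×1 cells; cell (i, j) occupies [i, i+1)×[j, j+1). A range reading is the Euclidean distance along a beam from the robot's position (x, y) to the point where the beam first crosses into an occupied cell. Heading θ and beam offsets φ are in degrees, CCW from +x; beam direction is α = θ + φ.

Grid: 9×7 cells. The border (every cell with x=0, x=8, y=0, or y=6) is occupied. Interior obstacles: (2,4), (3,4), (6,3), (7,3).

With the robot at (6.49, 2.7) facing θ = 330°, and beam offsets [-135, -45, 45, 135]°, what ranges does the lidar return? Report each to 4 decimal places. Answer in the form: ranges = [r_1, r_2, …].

ranges = [5.6837, 1.7600, 1.1591, 0.3106]

beam 1: φ=-135°, α=195°
  d=(-0.9659,-0.2588)  start (6,2)  tX=0.5073 tY=2.7046  stride 1/|dx|=1.0353 1/|dy|=3.8637
    cross x-line → (5,2), t=0.5073
    cross x-line → (4,2), t=1.5426
    cross x-line → (3,2), t=2.5778
    cross y-line → (3,1), t=2.7046
    cross x-line → (2,1), t=3.6131
    cross x-line → (1,1), t=4.6484
    cross x-line → (0,1), t=5.6837 (wall)
  → r_1 = 5.6837
beam 2: φ=-45°, α=285°
  d=(0.2588,-0.9659)  start (6,2)  tX=1.9705 tY=0.7247  stride 1/|dx|=3.8637 1/|dy|=1.0353
    cross y-line → (6,1), t=0.7247
    cross y-line → (6,0), t=1.7600 (wall)
  → r_2 = 1.7600
beam 3: φ=45°, α=15°
  d=(0.9659,0.2588)  start (6,2)  tX=0.5280 tY=1.1591  stride 1/|dx|=1.0353 1/|dy|=3.8637
    cross x-line → (7,2), t=0.5280
    cross y-line → (7,3), t=1.1591 (wall)
  → r_3 = 1.1591
beam 4: φ=135°, α=105°
  d=(-0.2588,0.9659)  start (6,2)  tX=1.8932 tY=0.3106  stride 1/|dx|=3.8637 1/|dy|=1.0353
    cross y-line → (6,3), t=0.3106 (wall)
  → r_4 = 0.3106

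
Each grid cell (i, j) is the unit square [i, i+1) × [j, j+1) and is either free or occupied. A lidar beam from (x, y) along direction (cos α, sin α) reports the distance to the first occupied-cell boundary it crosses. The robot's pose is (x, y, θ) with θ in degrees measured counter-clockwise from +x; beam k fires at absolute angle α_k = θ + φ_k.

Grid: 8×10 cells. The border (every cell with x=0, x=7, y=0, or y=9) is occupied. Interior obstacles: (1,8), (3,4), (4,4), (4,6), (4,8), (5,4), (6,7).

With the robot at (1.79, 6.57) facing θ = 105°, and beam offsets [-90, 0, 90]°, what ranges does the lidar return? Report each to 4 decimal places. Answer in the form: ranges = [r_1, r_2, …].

beam 1: φ=-90°, α=15°
  dir = (cos 15°, sin 15°) = (0.9659, 0.2588); from cell (1,6)
  next x-line at t=0.2174, next y-line at t=1.6614; Δt_x=1.0353, Δt_y=3.8637
    x: enter (2,6) at t=0.2174
    x: enter (3,6) at t=1.2527
    y: enter (3,7) at t=1.6614
    x: enter (4,7) at t=2.2880
    x: enter (5,7) at t=3.3232
    x: enter (6,7) at t=4.3585 ← occupied
  → r_1 = 4.3585
beam 2: φ=0°, α=105°
  dir = (cos 105°, sin 105°) = (-0.2588, 0.9659); from cell (1,6)
  next x-line at t=3.0523, next y-line at t=0.4452; Δt_x=3.8637, Δt_y=1.0353
    y: enter (1,7) at t=0.4452
    y: enter (1,8) at t=1.4804 ← occupied
  → r_2 = 1.4804
beam 3: φ=90°, α=195°
  dir = (cos 195°, sin 195°) = (-0.9659, -0.2588); from cell (1,6)
  next x-line at t=0.8179, next y-line at t=2.2023; Δt_x=1.0353, Δt_y=3.8637
    x: enter (0,6) at t=0.8179 ← occupied
  → r_3 = 0.8179

ranges = [4.3585, 1.4804, 0.8179]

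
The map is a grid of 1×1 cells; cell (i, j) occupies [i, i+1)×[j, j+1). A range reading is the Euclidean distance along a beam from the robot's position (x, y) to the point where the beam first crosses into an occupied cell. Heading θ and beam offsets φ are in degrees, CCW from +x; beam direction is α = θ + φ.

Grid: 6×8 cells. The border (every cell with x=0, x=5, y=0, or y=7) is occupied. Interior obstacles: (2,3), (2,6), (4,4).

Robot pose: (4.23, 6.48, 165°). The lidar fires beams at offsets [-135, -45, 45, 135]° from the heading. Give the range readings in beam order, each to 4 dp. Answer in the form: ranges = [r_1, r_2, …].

ranges = [0.8891, 0.6004, 3.7297, 1.5400]

beam 1: φ=-135°, α=30°
  d=(0.8660,0.5000)  start (4,6)  tX=0.8891 tY=1.0400  stride 1/|dx|=1.1547 1/|dy|=2.0000
    cross x-line → (5,6), t=0.8891 (wall)
  → r_1 = 0.8891
beam 2: φ=-45°, α=120°
  d=(-0.5000,0.8660)  start (4,6)  tX=0.4600 tY=0.6004  stride 1/|dx|=2.0000 1/|dy|=1.1547
    cross x-line → (3,6), t=0.4600
    cross y-line → (3,7), t=0.6004 (wall)
  → r_2 = 0.6004
beam 3: φ=45°, α=210°
  d=(-0.8660,-0.5000)  start (4,6)  tX=0.2656 tY=0.9600  stride 1/|dx|=1.1547 1/|dy|=2.0000
    cross x-line → (3,6), t=0.2656
    cross y-line → (3,5), t=0.9600
    cross x-line → (2,5), t=1.4203
    cross x-line → (1,5), t=2.5750
    cross y-line → (1,4), t=2.9600
    cross x-line → (0,4), t=3.7297 (wall)
  → r_3 = 3.7297
beam 4: φ=135°, α=300°
  d=(0.5000,-0.8660)  start (4,6)  tX=1.5400 tY=0.5543  stride 1/|dx|=2.0000 1/|dy|=1.1547
    cross y-line → (4,5), t=0.5543
    cross x-line → (5,5), t=1.5400 (wall)
  → r_4 = 1.5400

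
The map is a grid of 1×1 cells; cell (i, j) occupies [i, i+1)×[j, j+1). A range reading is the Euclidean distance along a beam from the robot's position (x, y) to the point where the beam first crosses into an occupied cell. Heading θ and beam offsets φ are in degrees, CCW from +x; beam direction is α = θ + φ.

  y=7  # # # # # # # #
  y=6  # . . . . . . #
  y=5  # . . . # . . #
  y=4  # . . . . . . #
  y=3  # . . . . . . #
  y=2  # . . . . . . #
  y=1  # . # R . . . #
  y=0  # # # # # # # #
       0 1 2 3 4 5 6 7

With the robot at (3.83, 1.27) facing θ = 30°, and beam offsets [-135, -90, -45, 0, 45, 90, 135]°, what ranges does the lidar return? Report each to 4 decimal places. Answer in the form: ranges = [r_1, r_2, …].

ranges = [0.2795, 0.3118, 1.0432, 3.6604, 3.8616, 5.6600, 0.8593]

beam 1: φ=-135°, α=255°
  dir = (cos 255°, sin 255°) = (-0.2588, -0.9659); from cell (3,1)
  next x-line at t=3.2069, next y-line at t=0.2795; Δt_x=3.8637, Δt_y=1.0353
    y: enter (3,0) at t=0.2795 ← occupied
  → r_1 = 0.2795
beam 2: φ=-90°, α=300°
  dir = (cos 300°, sin 300°) = (0.5000, -0.8660); from cell (3,1)
  next x-line at t=0.3400, next y-line at t=0.3118; Δt_x=2.0000, Δt_y=1.1547
    y: enter (3,0) at t=0.3118 ← occupied
  → r_2 = 0.3118
beam 3: φ=-45°, α=345°
  dir = (cos 345°, sin 345°) = (0.9659, -0.2588); from cell (3,1)
  next x-line at t=0.1760, next y-line at t=1.0432; Δt_x=1.0353, Δt_y=3.8637
    x: enter (4,1) at t=0.1760
    y: enter (4,0) at t=1.0432 ← occupied
  → r_3 = 1.0432
beam 4: φ=0°, α=30°
  dir = (cos 30°, sin 30°) = (0.8660, 0.5000); from cell (3,1)
  next x-line at t=0.1963, next y-line at t=1.4600; Δt_x=1.1547, Δt_y=2.0000
    x: enter (4,1) at t=0.1963
    x: enter (5,1) at t=1.3510
    y: enter (5,2) at t=1.4600
    x: enter (6,2) at t=2.5057
    y: enter (6,3) at t=3.4600
    x: enter (7,3) at t=3.6604 ← occupied
  → r_4 = 3.6604
beam 5: φ=45°, α=75°
  dir = (cos 75°, sin 75°) = (0.2588, 0.9659); from cell (3,1)
  next x-line at t=0.6568, next y-line at t=0.7558; Δt_x=3.8637, Δt_y=1.0353
    x: enter (4,1) at t=0.6568
    y: enter (4,2) at t=0.7558
    y: enter (4,3) at t=1.7910
    y: enter (4,4) at t=2.8263
    y: enter (4,5) at t=3.8616 ← occupied
  → r_5 = 3.8616
beam 6: φ=90°, α=120°
  dir = (cos 120°, sin 120°) = (-0.5000, 0.8660); from cell (3,1)
  next x-line at t=1.6600, next y-line at t=0.8429; Δt_x=2.0000, Δt_y=1.1547
    y: enter (3,2) at t=0.8429
    x: enter (2,2) at t=1.6600
    y: enter (2,3) at t=1.9976
    y: enter (2,4) at t=3.1523
    x: enter (1,4) at t=3.6600
    y: enter (1,5) at t=4.3070
    y: enter (1,6) at t=5.4617
    x: enter (0,6) at t=5.6600 ← occupied
  → r_6 = 5.6600
beam 7: φ=135°, α=165°
  dir = (cos 165°, sin 165°) = (-0.9659, 0.2588); from cell (3,1)
  next x-line at t=0.8593, next y-line at t=2.8205; Δt_x=1.0353, Δt_y=3.8637
    x: enter (2,1) at t=0.8593 ← occupied
  → r_7 = 0.8593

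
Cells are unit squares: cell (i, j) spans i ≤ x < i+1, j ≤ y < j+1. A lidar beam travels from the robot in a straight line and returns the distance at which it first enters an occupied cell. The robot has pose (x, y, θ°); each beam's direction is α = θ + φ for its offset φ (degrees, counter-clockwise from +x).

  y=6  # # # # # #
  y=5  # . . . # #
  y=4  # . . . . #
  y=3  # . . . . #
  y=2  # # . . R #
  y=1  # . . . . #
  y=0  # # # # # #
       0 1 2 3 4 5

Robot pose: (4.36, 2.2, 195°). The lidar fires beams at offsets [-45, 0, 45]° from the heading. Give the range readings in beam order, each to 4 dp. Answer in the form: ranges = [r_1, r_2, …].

beam 1: φ=-45°, α=150°
  direction (-0.8660, 0.5000); cell (4,2); t to first gridline: x 0.4157, y 1.6000 (then +1.1547 / +2.0000)
    (3,2) via x @ 0.4157
    (2,2) via x @ 1.5704
    (2,3) via y @ 1.6000
    (1,3) via x @ 2.7251
    (1,4) via y @ 3.6000
    (0,4) via x @ 3.8798  # hit
  → r_1 = 3.8798
beam 2: φ=0°, α=195°
  direction (-0.9659, -0.2588); cell (4,2); t to first gridline: x 0.3727, y 0.7727 (then +1.0353 / +3.8637)
    (3,2) via x @ 0.3727
    (3,1) via y @ 0.7727
    (2,1) via x @ 1.4080
    (1,1) via x @ 2.4433
    (0,1) via x @ 3.4785  # hit
  → r_2 = 3.4785
beam 3: φ=45°, α=240°
  direction (-0.5000, -0.8660); cell (4,2); t to first gridline: x 0.7200, y 0.2309 (then +2.0000 / +1.1547)
    (4,1) via y @ 0.2309
    (3,1) via x @ 0.7200
    (3,0) via y @ 1.3856  # hit
  → r_3 = 1.3856

ranges = [3.8798, 3.4785, 1.3856]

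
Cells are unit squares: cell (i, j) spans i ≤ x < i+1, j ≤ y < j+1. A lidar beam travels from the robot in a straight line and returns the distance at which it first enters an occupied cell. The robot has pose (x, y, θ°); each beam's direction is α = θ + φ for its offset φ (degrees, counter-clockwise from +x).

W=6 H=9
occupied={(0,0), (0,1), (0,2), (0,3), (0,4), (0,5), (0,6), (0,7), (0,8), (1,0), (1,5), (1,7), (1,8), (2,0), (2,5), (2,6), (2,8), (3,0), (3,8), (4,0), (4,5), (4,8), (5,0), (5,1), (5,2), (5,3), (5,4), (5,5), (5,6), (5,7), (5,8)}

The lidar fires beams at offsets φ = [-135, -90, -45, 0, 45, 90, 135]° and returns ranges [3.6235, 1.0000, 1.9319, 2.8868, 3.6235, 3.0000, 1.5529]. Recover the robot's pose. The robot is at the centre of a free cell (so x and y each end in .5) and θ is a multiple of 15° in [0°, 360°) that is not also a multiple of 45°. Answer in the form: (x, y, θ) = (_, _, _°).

Enumerate (i+0.5, j+0.5, θ) over the 23 free cells and 16 admissible headings. For each, cast all 7 beams and compare to the given ranges.
  (2.5, 4.5, 60°): beam 2 = 2.8868 ≠ 1.0000 ✗
  (1.5, 1.5, 240°): beam 1 = 1.9319 ≠ 3.6235 ✗
  (2.5, 2.5, 300°): beam 1 = 1.5529 ≠ 3.6235 ✗
  (4.5, 6.5, 345°): beam 1 = 1.7321 ≠ 3.6235 ✗
  …
  (3.5, 4.5, 210°): r_1=3.6235, r_2=1.0000, r_3=1.9319, r_4=2.8868, r_5=3.6235, r_6=3.0000, r_7=1.5529 — all match ✓
No second candidate reproduces the full scan.

(x, y, θ) = (3.5, 4.5, 210°)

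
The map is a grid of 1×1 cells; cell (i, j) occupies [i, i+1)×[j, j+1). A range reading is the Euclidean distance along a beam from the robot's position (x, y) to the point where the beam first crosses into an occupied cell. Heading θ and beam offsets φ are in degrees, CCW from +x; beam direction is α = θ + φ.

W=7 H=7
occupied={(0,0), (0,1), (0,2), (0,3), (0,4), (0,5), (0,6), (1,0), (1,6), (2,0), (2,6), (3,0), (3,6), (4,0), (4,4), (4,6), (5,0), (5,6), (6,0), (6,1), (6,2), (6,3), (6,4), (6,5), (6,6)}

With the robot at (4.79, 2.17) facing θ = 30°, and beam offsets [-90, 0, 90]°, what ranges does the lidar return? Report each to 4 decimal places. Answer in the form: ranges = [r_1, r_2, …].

ranges = [1.3510, 1.3972, 4.4225]

beam 1: φ=-90°, α=300°
  cosα=0.5000 sinα=-0.8660 | (4,2) | tMaxX 0.4200 tMaxY 0.1963 | tΔX 2.0000 tΔY 1.1547
    t=0.1963 [y] (4,1)
    t=0.4200 [x] (5,1)
    t=1.3510 [y] (5,0) — stop
  → r_1 = 1.3510
beam 2: φ=0°, α=30°
  cosα=0.8660 sinα=0.5000 | (4,2) | tMaxX 0.2425 tMaxY 1.6600 | tΔX 1.1547 tΔY 2.0000
    t=0.2425 [x] (5,2)
    t=1.3972 [x] (6,2) — stop
  → r_2 = 1.3972
beam 3: φ=90°, α=120°
  cosα=-0.5000 sinα=0.8660 | (4,2) | tMaxX 1.5800 tMaxY 0.9584 | tΔX 2.0000 tΔY 1.1547
    t=0.9584 [y] (4,3)
    t=1.5800 [x] (3,3)
    t=2.1131 [y] (3,4)
    t=3.2678 [y] (3,5)
    t=3.5800 [x] (2,5)
    t=4.4225 [y] (2,6) — stop
  → r_3 = 4.4225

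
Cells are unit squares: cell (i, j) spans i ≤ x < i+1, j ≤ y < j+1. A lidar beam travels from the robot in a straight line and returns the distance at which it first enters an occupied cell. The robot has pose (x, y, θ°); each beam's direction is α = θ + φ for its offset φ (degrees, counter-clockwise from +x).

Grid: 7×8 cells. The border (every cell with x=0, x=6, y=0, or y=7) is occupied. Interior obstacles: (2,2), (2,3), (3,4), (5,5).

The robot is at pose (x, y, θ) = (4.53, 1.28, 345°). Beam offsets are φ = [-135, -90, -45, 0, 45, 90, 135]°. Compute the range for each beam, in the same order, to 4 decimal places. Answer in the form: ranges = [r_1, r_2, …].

beam 1: φ=-135°, α=210°
  d=(-0.8660,-0.5000)  start (4,1)  tX=0.6120 tY=0.5600  stride 1/|dx|=1.1547 1/|dy|=2.0000
    cross y-line → (4,0), t=0.5600 (wall)
  → r_1 = 0.5600
beam 2: φ=-90°, α=255°
  d=(-0.2588,-0.9659)  start (4,1)  tX=2.0478 tY=0.2899  stride 1/|dx|=3.8637 1/|dy|=1.0353
    cross y-line → (4,0), t=0.2899 (wall)
  → r_2 = 0.2899
beam 3: φ=-45°, α=300°
  d=(0.5000,-0.8660)  start (4,1)  tX=0.9400 tY=0.3233  stride 1/|dx|=2.0000 1/|dy|=1.1547
    cross y-line → (4,0), t=0.3233 (wall)
  → r_3 = 0.3233
beam 4: φ=0°, α=345°
  d=(0.9659,-0.2588)  start (4,1)  tX=0.4866 tY=1.0818  stride 1/|dx|=1.0353 1/|dy|=3.8637
    cross x-line → (5,1), t=0.4866
    cross y-line → (5,0), t=1.0818 (wall)
  → r_4 = 1.0818
beam 5: φ=45°, α=30°
  d=(0.8660,0.5000)  start (4,1)  tX=0.5427 tY=1.4400  stride 1/|dx|=1.1547 1/|dy|=2.0000
    cross x-line → (5,1), t=0.5427
    cross y-line → (5,2), t=1.4400
    cross x-line → (6,2), t=1.6974 (wall)
  → r_5 = 1.6974
beam 6: φ=90°, α=75°
  d=(0.2588,0.9659)  start (4,1)  tX=1.8159 tY=0.7454  stride 1/|dx|=3.8637 1/|dy|=1.0353
    cross y-line → (4,2), t=0.7454
    cross y-line → (4,3), t=1.7807
    cross x-line → (5,3), t=1.8159
    cross y-line → (5,4), t=2.8160
    cross y-line → (5,5), t=3.8512 (wall)
  → r_6 = 3.8512
beam 7: φ=135°, α=120°
  d=(-0.5000,0.8660)  start (4,1)  tX=1.0600 tY=0.8314  stride 1/|dx|=2.0000 1/|dy|=1.1547
    cross y-line → (4,2), t=0.8314
    cross x-line → (3,2), t=1.0600
    cross y-line → (3,3), t=1.9861
    cross x-line → (2,3), t=3.0600 (wall)
  → r_7 = 3.0600

ranges = [0.5600, 0.2899, 0.3233, 1.0818, 1.6974, 3.8512, 3.0600]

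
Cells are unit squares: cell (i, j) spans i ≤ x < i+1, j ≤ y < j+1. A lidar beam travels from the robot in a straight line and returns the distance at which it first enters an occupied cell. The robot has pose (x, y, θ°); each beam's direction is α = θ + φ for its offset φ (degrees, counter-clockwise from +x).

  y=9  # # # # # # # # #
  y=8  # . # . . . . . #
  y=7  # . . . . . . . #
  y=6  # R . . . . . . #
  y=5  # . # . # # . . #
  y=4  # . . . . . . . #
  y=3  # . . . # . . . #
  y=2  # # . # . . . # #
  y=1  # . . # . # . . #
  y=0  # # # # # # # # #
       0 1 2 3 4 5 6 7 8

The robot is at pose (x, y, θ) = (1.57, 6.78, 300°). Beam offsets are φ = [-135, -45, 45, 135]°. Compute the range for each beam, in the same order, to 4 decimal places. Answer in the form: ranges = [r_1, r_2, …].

ranges = [0.5901, 2.2023, 3.0137, 1.6614]

beam 1: φ=-135°, α=165°
  direction (-0.9659, 0.2588); cell (1,6); t to first gridline: x 0.5901, y 0.8500 (then +1.0353 / +3.8637)
    (0,6) via x @ 0.5901  # hit
  → r_1 = 0.5901
beam 2: φ=-45°, α=255°
  direction (-0.2588, -0.9659); cell (1,6); t to first gridline: x 2.2023, y 0.8075 (then +3.8637 / +1.0353)
    (1,5) via y @ 0.8075
    (1,4) via y @ 1.8428
    (0,4) via x @ 2.2023  # hit
  → r_2 = 2.2023
beam 3: φ=45°, α=345°
  direction (0.9659, -0.2588); cell (1,6); t to first gridline: x 0.4452, y 3.0137 (then +1.0353 / +3.8637)
    (2,6) via x @ 0.4452
    (3,6) via x @ 1.4804
    (4,6) via x @ 2.5157
    (4,5) via y @ 3.0137  # hit
  → r_3 = 3.0137
beam 4: φ=135°, α=75°
  direction (0.2588, 0.9659); cell (1,6); t to first gridline: x 1.6614, y 0.2278 (then +3.8637 / +1.0353)
    (1,7) via y @ 0.2278
    (1,8) via y @ 1.2630
    (2,8) via x @ 1.6614  # hit
  → r_4 = 1.6614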